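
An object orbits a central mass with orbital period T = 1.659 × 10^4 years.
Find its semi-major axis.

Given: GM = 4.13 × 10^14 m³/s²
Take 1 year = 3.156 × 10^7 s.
T = 1.659 × 10^4 years = 5.2358 × 10^11 s
GM = 4.13 × 10^14 m³/s²
Kepler's third law: a³ = GM T² / (4π²)
T² = 2.74136 × 10^23 s²
a³ = (4.13 × 10^14) × (2.74136 × 10^23) / (4π²) = 2.86785 × 10^36 m³
a = (a³)^(1/3) = 1.42075 × 10^12 m ≈ 1.421 Tm

Final answer: 1.421 Tm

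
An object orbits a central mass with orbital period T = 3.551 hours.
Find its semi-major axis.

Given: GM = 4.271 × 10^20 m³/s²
T = 3.551 hours = 12783.6 s
GM = 4.271 × 10^20 m³/s²
Kepler's third law: a³ = GM T² / (4π²)
T² = 1.6342 × 10^8 s²
a³ = (4.271 × 10^20) × (1.6342 × 10^8) / (4π²) = 1.76798 × 10^27 m³
a = (a³)^(1/3) = 1.20918 × 10^9 m ≈ 1.209 Gm

Final answer: 1.209 Gm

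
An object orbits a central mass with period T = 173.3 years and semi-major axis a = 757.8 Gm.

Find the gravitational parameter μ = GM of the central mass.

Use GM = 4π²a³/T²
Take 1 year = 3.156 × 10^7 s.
T = 173.3 years = 5.46935 × 10^9 s
a = 757.8 Gm = 7.578 × 10^11 m
a³ = 4.35175 × 10^35 m³
T² = 2.99138 × 10^19 s²
GM = 4π² × (4.35175 × 10^35) / (2.99138 × 10^19) = 5.74318 × 10^17 m³/s²
GM ≈ 5.743 × 10^17 m³/s²

Final answer: GM = 5.743 × 10^17 m³/s²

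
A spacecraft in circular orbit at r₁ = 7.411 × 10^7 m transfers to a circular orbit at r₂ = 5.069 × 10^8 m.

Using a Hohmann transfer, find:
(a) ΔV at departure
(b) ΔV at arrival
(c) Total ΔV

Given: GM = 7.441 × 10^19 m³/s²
r₁ = 7.411 × 10^7 m
r₂ = 5.069 × 10^8 m
GM = 7.441 × 10^19 m³/s²
Transfer ellipse: a_t = (r₁ + r₂)/2 = 2.90505 × 10^8 m
Circular speed at r₁: v₁ = √(GM/r₁) = 1.00202 × 10^6 m/s
Transfer speed at r₁ (periapsis): v₁ₜ = √(GM(2/r₁ − 1/a_t)) = 1.32361 × 10^6 m/s
(a) ΔV₁ = v₁ₜ − v₁ = 321593 m/s ≈ 321.6 km/s
Circular speed at r₂: v₂ = √(GM/r₂) = 383137 m/s
Transfer speed at r₂ (apoapsis): v₂ₜ = √(GM(2/r₂ − 1/a_t)) = 193516 m/s
(b) ΔV₂ = v₂ − v₂ₜ = 189622 m/s ≈ 189.6 km/s
(c) ΔV_total = ΔV₁ + ΔV₂ = 511214 m/s ≈ 511.2 km/s

Final answer:
(a) ΔV₁ = 321.6 km/s
(b) ΔV₂ = 189.6 km/s
(c) ΔV_total = 511.2 km/s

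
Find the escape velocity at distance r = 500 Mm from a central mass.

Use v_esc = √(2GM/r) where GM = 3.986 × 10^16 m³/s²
r = 500 Mm = 5 × 10^8 m
GM = 3.986 × 10^16 m³/s²
2GM/r = 2 × (3.986 × 10^16) / (5 × 10^8) = 1.5944 × 10^8 m²/s²
v_esc = √(2GM/r) = 12627 m/s ≈ 12.63 km/s

Final answer: 12.63 km/s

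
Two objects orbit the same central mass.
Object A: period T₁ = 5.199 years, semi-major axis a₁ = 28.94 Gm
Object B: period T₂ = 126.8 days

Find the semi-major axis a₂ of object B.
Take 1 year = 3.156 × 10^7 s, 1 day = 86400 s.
T₁ = 5.199 years = 1.6408 × 10^8 s
T₂ = 126.8 days = 1.09555 × 10^7 s
a₁ = 28.94 Gm = 2.894 × 10^10 m
Kepler's third law: (T₂/T₁)² = (a₂/a₁)³  ⇒  a₂ = a₁ (T₂/T₁)^(2/3)
T₂/T₁ = 0.0667692
(T₂/T₁)^(2/3) = 0.164583
a₂ = 2.894 × 10^10 m × 0.164583 = 4.76302 × 10^9 m ≈ 4.763 Gm

Final answer: a₂ = 4.763 Gm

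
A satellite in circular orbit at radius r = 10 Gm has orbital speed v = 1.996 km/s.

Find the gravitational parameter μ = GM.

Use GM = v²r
r = 10 Gm = 1 × 10^10 m
v = 1.996 km/s = 1996 m/s
v² = 3.98402 × 10^6 m²/s²
GM = v²r = 3.98402 × 10^6 × 1 × 10^10 = 3.98402 × 10^16 m³/s²
GM ≈ 3.984 × 10^16 m³/s²

Final answer: GM = 3.984 × 10^16 m³/s²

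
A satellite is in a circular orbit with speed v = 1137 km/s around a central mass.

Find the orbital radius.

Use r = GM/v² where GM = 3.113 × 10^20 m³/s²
v = 1137 km/s = 1.137 × 10^6 m/s
GM = 3.113 × 10^20 m³/s²
v² = 1.29277 × 10^12 m²/s²
r = GM/v² = (3.113 × 10^20) / (1.29277 × 10^12) = 2.40801 × 10^8 m ≈ 2.408 × 10^8 m

Final answer: 2.408 × 10^8 m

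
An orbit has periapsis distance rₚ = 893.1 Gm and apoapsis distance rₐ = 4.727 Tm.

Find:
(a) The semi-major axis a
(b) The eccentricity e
rₚ = 893.1 Gm = 8.931 × 10^11 m
rₐ = 4.727 Tm = 4.727 × 10^12 m
(a) a = (rₚ + rₐ)/2 = 2.81005 × 10^12 m ≈ 2.81 Tm
(b) e = (rₐ − rₚ)/(rₐ + rₚ) = (3.8339 × 10^12) / (5.6201 × 10^12) = 0.682176

Final answer:
(a) a = 2.81 Tm
(b) e = 0.6822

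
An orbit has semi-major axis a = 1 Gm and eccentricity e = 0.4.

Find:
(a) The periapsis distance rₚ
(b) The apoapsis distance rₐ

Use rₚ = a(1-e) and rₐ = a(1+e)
a = 1 Gm = 1 × 10^9 m
e = 0.4:  1 − e = 0.6,  1 + e = 1.4
(a) rₚ = a(1 − e) = 1 × 10^9 m × 0.6 = 6 × 10^8 m ≈ 600 Mm
(b) rₐ = a(1 + e) = 1 × 10^9 m × 1.4 = 1.4 × 10^9 m ≈ 1.4 Gm

Final answer:
(a) rₚ = 600 Mm
(b) rₐ = 1.4 Gm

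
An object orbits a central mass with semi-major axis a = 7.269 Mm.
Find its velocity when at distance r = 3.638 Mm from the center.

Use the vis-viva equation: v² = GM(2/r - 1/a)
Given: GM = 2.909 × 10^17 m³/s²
a = 7.269 Mm = 7.269 × 10^6 m
r = 3.638 Mm = 3.638 × 10^6 m
GM = 2.909 × 10^17 m³/s²
2/r − 1/a = 5.49753 × 10^-7 − 1.37571 × 10^-7 = 4.12182 × 10^-7 m⁻¹
v² = GM (2/r − 1/a) = 1.19904 × 10^11 m²/s²
v = 346271 m/s ≈ 346.3 km/s

Final answer: 346.3 km/s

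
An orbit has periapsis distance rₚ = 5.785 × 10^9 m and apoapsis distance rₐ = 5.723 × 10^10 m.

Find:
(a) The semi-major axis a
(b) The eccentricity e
rₚ = 5.785 × 10^9 m
rₐ = 5.723 × 10^10 m
(a) a = (rₚ + rₐ)/2 = 3.15075 × 10^10 m ≈ 3.151 × 10^10 m
(b) e = (rₐ − rₚ)/(rₐ + rₚ) = (5.1445 × 10^10) / (6.3015 × 10^10) = 0.816393

Final answer:
(a) a = 3.151 × 10^10 m
(b) e = 0.8164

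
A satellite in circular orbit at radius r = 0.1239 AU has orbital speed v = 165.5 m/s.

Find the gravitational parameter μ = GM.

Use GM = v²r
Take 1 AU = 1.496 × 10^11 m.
r = 0.1239 AU = 1.85354 × 10^10 m
v = 165.5 m/s
v² = 27390.2 m²/s²
GM = v²r = 27390.2 × 1.85354 × 10^10 = 5.0769 × 10^14 m³/s²
GM ≈ 5.077 × 10^14 m³/s²

Final answer: GM = 5.077 × 10^14 m³/s²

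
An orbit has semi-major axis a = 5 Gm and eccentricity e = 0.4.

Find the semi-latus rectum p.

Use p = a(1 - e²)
a = 5 Gm = 5 × 10^9 m
e = 0.4,  e² = 0.16,  1 − e² = 0.84
p = a(1 − e²) = 5 × 10^9 m × 0.84 = 4.2 × 10^9 m ≈ 4.2 Gm

Final answer: p = 4.2 Gm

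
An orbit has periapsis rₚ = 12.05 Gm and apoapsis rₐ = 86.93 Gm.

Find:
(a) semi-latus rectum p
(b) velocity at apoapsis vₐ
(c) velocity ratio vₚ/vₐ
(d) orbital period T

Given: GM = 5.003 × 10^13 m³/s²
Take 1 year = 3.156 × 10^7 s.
rₚ = 12.05 Gm = 1.205 × 10^10 m
rₐ = 86.93 Gm = 8.693 × 10^10 m
GM = 5.003 × 10^13 m³/s²
a = (rₚ + rₐ)/2 = 4.949 × 10^10 m
e = (rₐ − rₚ)/(rₐ + rₚ) = (7.488 × 10^10) / (9.898 × 10^10) = 0.756516
(a) 1 − e² = 0.427683;  p = a(1 − e²) = 4.949 × 10^10 × 0.427683 = 2.1166 × 10^10 m ≈ 21.17 Gm
(b) vₐ² = GM (2/rₐ − 1/a) = 5.003 × 10^13 × (2.3007 × 10^-11 − 2.02061 × 10^-11) = 140.13 m²/s²;  vₐ = 11.8376 m/s ≈ 11.84 m/s
(c) vₚ/vₐ = rₐ/rₚ (angular momentum) = (8.693 × 10^10) / (1.205 × 10^10) = 7.21411 ≈ 7.214
(d) a³ = 1.21214 × 10^32 m³;  T = 2π √(a³/GM) = 2π × 1.55654 × 10^9 s = 9.78004 × 10^9 s ≈ 309.9 years

Final answer:
(a) semi-latus rectum p = 21.17 Gm
(b) velocity at apoapsis vₐ = 11.84 m/s
(c) velocity ratio vₚ/vₐ = 7.214
(d) orbital period T = 309.9 years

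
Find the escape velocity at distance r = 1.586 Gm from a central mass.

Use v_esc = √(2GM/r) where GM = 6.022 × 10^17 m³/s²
r = 1.586 Gm = 1.586 × 10^9 m
GM = 6.022 × 10^17 m³/s²
2GM/r = 2 × (6.022 × 10^17) / (1.586 × 10^9) = 7.59395 × 10^8 m²/s²
v_esc = √(2GM/r) = 27557.1 m/s ≈ 27.56 km/s

Final answer: 27.56 km/s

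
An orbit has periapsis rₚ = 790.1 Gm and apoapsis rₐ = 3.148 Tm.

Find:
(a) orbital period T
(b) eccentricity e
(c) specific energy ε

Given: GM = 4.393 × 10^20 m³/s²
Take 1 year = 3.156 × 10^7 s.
rₚ = 790.1 Gm = 7.901 × 10^11 m
rₐ = 3.148 Tm = 3.148 × 10^12 m
GM = 4.393 × 10^20 m³/s²
a = (rₚ + rₐ)/2 = 1.96905 × 10^12 m
e = (rₐ − rₚ)/(rₐ + rₚ) = (2.3579 × 10^12) / (3.9381 × 10^12) = 0.598741
(a) a³ = 7.63432 × 10^36 m³;  T = 2π √(a³/GM) = 2π × 1.31827 × 10^8 s = 8.28294 × 10^8 s ≈ 26.25 years
(b) e = 0.598741 ≈ 0.5987
(c) 2a = 3.9381 × 10^12 m;  ε = −GM/(2a) = -1.11551 × 10^8 J/kg ≈ -111.6 MJ/kg

Final answer:
(a) orbital period T = 26.25 years
(b) eccentricity e = 0.5987
(c) specific energy ε = -111.6 MJ/kg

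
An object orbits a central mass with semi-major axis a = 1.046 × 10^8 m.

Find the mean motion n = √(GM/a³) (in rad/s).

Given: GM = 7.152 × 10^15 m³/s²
a = 1.046 × 10^8 m
GM = 7.152 × 10^15 m³/s²
a³ = 1.14445 × 10^24 m³
GM/a³ = (7.152 × 10^15) / (1.14445 × 10^24) = 6.24932 × 10^-9 s⁻²
n = √(GM/a³) = 7.90526 × 10^-5 rad/s ≈ 7.905 × 10^-5 rad/s

Final answer: n = 7.905 × 10^-5 rad/s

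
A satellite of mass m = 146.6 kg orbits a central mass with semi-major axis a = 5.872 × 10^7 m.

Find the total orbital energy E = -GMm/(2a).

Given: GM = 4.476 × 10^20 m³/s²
a = 5.872 × 10^7 m
GM = 4.476 × 10^20 m³/s²
2a = 1.1744 × 10^8 m
GMm = 4.476 × 10^20 × 146.6 = 6.56182 × 10^22 m³·kg/s²
E = −GMm/(2a) = -5.58738 × 10^14 J ≈ -558.7 TJ

Final answer: -558.7 TJ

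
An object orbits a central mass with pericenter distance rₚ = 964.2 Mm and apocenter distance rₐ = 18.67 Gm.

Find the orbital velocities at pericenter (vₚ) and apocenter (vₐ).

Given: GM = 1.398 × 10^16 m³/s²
rₚ = 964.2 Mm = 9.642 × 10^8 m
rₐ = 18.67 Gm = 1.867 × 10^10 m
GM = 1.398 × 10^16 m³/s²
a = (rₚ + rₐ)/2 = 9.8171 × 10^9 m
Vis-viva: v² = GM (2/r − 1/a)
vₚ² = 1.398 × 10^16 × (2.07426 × 10^-9 − 1.01863 × 10^-10) = 2.75741 × 10^7 m²/s²
vₚ = 5251.1 m/s ≈ 5.251 km/s
vₐ² = 1.398 × 10^16 × (1.07124 × 10^-10 − 1.01863 × 10^-10) = 73543.9 m²/s²
vₐ = 271.19 m/s ≈ 271.2 m/s

Final answer: vₚ = 5.251 km/s, vₐ = 271.2 m/s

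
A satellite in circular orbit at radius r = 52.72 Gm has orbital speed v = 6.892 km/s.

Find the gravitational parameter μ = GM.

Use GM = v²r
r = 52.72 Gm = 5.272 × 10^10 m
v = 6.892 km/s = 6892 m/s
v² = 4.74997 × 10^7 m²/s²
GM = v²r = 4.74997 × 10^7 × 5.272 × 10^10 = 2.50418 × 10^18 m³/s²
GM ≈ 2.504 × 10^18 m³/s²

Final answer: GM = 2.504 × 10^18 m³/s²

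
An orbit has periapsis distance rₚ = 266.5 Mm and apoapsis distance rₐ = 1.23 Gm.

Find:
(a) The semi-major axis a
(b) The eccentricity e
rₚ = 266.5 Mm = 2.665 × 10^8 m
rₐ = 1.23 Gm = 1.23 × 10^9 m
(a) a = (rₚ + rₐ)/2 = 7.4825 × 10^8 m ≈ 748.2 Mm
(b) e = (rₐ − rₚ)/(rₐ + rₚ) = (9.635 × 10^8) / (1.4965 × 10^9) = 0.643836

Final answer:
(a) a = 748.2 Mm
(b) e = 0.6438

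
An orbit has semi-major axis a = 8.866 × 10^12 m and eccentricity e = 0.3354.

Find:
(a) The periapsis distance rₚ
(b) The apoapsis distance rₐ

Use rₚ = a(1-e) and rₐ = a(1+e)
a = 8.866 × 10^12 m
e = 0.3354:  1 − e = 0.6646,  1 + e = 1.3354
(a) rₚ = a(1 − e) = 8.866 × 10^12 m × 0.6646 = 5.89234 × 10^12 m ≈ 5.892 × 10^12 m
(b) rₐ = a(1 + e) = 8.866 × 10^12 m × 1.3354 = 1.18397 × 10^13 m ≈ 1.184 × 10^13 m

Final answer:
(a) rₚ = 5.892 × 10^12 m
(b) rₐ = 1.184 × 10^13 m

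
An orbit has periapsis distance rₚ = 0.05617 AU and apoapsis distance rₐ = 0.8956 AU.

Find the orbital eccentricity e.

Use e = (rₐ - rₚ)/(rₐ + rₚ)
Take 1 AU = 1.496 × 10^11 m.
rₚ = 0.05617 AU = 8.40303 × 10^9 m
rₐ = 0.8956 AU = 1.33982 × 10^11 m
rₐ − rₚ = 1.25579 × 10^11 m
rₐ + rₚ = 1.42385 × 10^11 m
e = (rₐ − rₚ)/(rₐ + rₚ) = 0.881967

Final answer: e = 0.882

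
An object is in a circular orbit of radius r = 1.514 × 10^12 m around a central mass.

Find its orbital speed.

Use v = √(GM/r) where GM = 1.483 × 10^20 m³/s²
r = 1.514 × 10^12 m
GM = 1.483 × 10^20 m³/s²
GM/r = (1.483 × 10^20) / (1.514 × 10^12) = 9.79524 × 10^7 m²/s²
v = √(GM/r) = 9897.09 m/s ≈ 9.897 km/s

Final answer: 9.897 km/s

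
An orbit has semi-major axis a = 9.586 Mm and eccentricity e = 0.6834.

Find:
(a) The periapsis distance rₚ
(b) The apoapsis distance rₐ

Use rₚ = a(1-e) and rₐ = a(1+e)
a = 9.586 Mm = 9.586 × 10^6 m
e = 0.6834:  1 − e = 0.3166,  1 + e = 1.6834
(a) rₚ = a(1 − e) = 9.586 × 10^6 m × 0.3166 = 3.03493 × 10^6 m ≈ 3.035 Mm
(b) rₐ = a(1 + e) = 9.586 × 10^6 m × 1.6834 = 1.61371 × 10^7 m ≈ 16.14 Mm

Final answer:
(a) rₚ = 3.035 Mm
(b) rₐ = 16.14 Mm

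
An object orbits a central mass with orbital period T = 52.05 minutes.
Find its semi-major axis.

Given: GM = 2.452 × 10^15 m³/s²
T = 52.05 minutes = 3123 s
GM = 2.452 × 10^15 m³/s²
Kepler's third law: a³ = GM T² / (4π²)
T² = 9.75313 × 10^6 s²
a³ = (2.452 × 10^15) × (9.75313 × 10^6) / (4π²) = 6.05766 × 10^20 m³
a = (a³)^(1/3) = 8.46126 × 10^6 m ≈ 8.461 Mm

Final answer: 8.461 Mm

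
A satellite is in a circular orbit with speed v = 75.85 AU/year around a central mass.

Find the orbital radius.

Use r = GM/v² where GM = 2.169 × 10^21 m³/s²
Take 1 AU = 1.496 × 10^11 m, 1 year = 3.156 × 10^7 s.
v = 75.85 AU/year = 359542 m/s
GM = 2.169 × 10^21 m³/s²
v² = 1.29271 × 10^11 m²/s²
r = GM/v² = (2.169 × 10^21) / (1.29271 × 10^11) = 1.67787 × 10^10 m ≈ 0.1122 AU

Final answer: 0.1122 AU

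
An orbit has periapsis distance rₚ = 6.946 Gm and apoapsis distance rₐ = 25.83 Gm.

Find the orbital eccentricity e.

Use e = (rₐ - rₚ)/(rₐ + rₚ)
rₚ = 6.946 Gm = 6.946 × 10^9 m
rₐ = 25.83 Gm = 2.583 × 10^10 m
rₐ − rₚ = 1.8884 × 10^10 m
rₐ + rₚ = 3.2776 × 10^10 m
e = (rₐ − rₚ)/(rₐ + rₚ) = 0.576153

Final answer: e = 0.5762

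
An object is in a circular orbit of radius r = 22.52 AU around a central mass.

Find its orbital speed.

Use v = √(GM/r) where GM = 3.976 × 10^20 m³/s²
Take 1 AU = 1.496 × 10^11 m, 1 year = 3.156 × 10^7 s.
r = 22.52 AU = 3.36899 × 10^12 m
GM = 3.976 × 10^20 m³/s²
GM/r = (3.976 × 10^20) / (3.36899 × 10^12) = 1.18017 × 10^8 m²/s²
v = √(GM/r) = 10863.6 m/s ≈ 2.292 AU/year

Final answer: 2.292 AU/year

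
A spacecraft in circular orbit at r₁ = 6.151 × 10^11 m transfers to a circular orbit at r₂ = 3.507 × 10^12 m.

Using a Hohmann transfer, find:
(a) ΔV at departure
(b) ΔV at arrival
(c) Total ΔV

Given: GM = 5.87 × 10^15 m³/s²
r₁ = 6.151 × 10^11 m
r₂ = 3.507 × 10^12 m
GM = 5.87 × 10^15 m³/s²
Transfer ellipse: a_t = (r₁ + r₂)/2 = 2.06105 × 10^12 m
Circular speed at r₁: v₁ = √(GM/r₁) = 97.6891 m/s
Transfer speed at r₁ (periapsis): v₁ₜ = √(GM(2/r₁ − 1/a_t)) = 127.429 m/s
(a) ΔV₁ = v₁ₜ − v₁ = 29.7403 m/s ≈ 29.74 m/s
Circular speed at r₂: v₂ = √(GM/r₂) = 40.912 m/s
Transfer speed at r₂ (apoapsis): v₂ₜ = √(GM(2/r₂ − 1/a_t)) = 22.3501 m/s
(b) ΔV₂ = v₂ − v₂ₜ = 18.5619 m/s ≈ 18.56 m/s
(c) ΔV_total = ΔV₁ + ΔV₂ = 48.3023 m/s ≈ 48.3 m/s

Final answer:
(a) ΔV₁ = 29.74 m/s
(b) ΔV₂ = 18.56 m/s
(c) ΔV_total = 48.3 m/s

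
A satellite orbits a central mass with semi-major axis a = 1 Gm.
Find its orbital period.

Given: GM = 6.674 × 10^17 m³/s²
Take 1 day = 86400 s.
a = 1 Gm = 1 × 10^9 m
GM = 6.674 × 10^17 m³/s²
a³ = 1 × 10^27 m³
T = 2π √(a³/GM) = 2π √((1 × 10^27) / (6.674 × 10^17)) = 2π × 38708.5 s
T = 243213 s ≈ 2.815 days

Final answer: 2.815 days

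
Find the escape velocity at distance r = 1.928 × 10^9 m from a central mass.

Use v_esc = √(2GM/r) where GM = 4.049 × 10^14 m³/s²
r = 1.928 × 10^9 m
GM = 4.049 × 10^14 m³/s²
2GM/r = 2 × (4.049 × 10^14) / (1.928 × 10^9) = 420021 m²/s²
v_esc = √(2GM/r) = 648.09 m/s ≈ 648.1 m/s

Final answer: 648.1 m/s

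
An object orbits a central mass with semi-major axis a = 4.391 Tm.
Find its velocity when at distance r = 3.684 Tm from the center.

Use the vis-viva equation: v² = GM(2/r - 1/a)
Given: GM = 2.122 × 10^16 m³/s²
a = 4.391 Tm = 4.391 × 10^12 m
r = 3.684 Tm = 3.684 × 10^12 m
GM = 2.122 × 10^16 m³/s²
2/r − 1/a = 5.42888 × 10^-13 − 2.27739 × 10^-13 = 3.1515 × 10^-13 m⁻¹
v² = GM (2/r − 1/a) = 6687.47 m²/s²
v = 81.777 m/s ≈ 81.78 m/s

Final answer: 81.78 m/s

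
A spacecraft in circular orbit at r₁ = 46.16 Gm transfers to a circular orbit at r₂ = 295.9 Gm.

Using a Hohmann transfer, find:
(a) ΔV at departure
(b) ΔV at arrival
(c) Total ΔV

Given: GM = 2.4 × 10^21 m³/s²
r₁ = 46.16 Gm = 4.616 × 10^10 m
r₂ = 295.9 Gm = 2.959 × 10^11 m
GM = 2.4 × 10^21 m³/s²
Transfer ellipse: a_t = (r₁ + r₂)/2 = 1.7103 × 10^11 m
Circular speed at r₁: v₁ = √(GM/r₁) = 228020 m/s
Transfer speed at r₁ (periapsis): v₁ₜ = √(GM(2/r₁ − 1/a_t)) = 299923 m/s
(a) ΔV₁ = v₁ₜ − v₁ = 71902.6 m/s ≈ 71.9 km/s
Circular speed at r₂: v₂ = √(GM/r₂) = 90060.2 m/s
Transfer speed at r₂ (apoapsis): v₂ₜ = √(GM(2/r₂ − 1/a_t)) = 46787.5 m/s
(b) ΔV₂ = v₂ − v₂ₜ = 43272.7 m/s ≈ 43.27 km/s
(c) ΔV_total = ΔV₁ + ΔV₂ = 115175 m/s ≈ 115.2 km/s

Final answer:
(a) ΔV₁ = 71.9 km/s
(b) ΔV₂ = 43.27 km/s
(c) ΔV_total = 115.2 km/s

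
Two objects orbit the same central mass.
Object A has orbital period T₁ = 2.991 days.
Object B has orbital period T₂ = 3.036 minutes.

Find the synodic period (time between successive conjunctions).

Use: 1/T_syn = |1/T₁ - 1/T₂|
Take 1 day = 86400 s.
T₁ = 2.991 days = 258422 s
T₂ = 3.036 minutes = 182.16 s
1/T₁ = 3.86963 × 10^-6 s⁻¹
1/T₂ = 0.00548968 s⁻¹
|1/T₁ − 1/T₂| = 0.00548581 s⁻¹
T_syn = 1 / |1/T₁ − 1/T₂| = 182.288 s ≈ 3.038 minutes

Final answer: T_syn = 3.038 minutes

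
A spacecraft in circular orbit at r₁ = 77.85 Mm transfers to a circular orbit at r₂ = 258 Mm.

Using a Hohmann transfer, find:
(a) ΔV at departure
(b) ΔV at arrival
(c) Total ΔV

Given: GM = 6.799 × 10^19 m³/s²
r₁ = 77.85 Mm = 7.785 × 10^7 m
r₂ = 258 Mm = 2.58 × 10^8 m
GM = 6.799 × 10^19 m³/s²
Transfer ellipse: a_t = (r₁ + r₂)/2 = 1.67925 × 10^8 m
Circular speed at r₁: v₁ = √(GM/r₁) = 934530 m/s
Transfer speed at r₁ (periapsis): v₁ₜ = √(GM(2/r₁ − 1/a_t)) = 1.15836 × 10^6 m/s
(a) ΔV₁ = v₁ₜ − v₁ = 223835 m/s ≈ 223.8 km/s
Circular speed at r₂: v₂ = √(GM/r₂) = 513349 m/s
Transfer speed at r₂ (apoapsis): v₂ₜ = √(GM(2/r₂ − 1/a_t)) = 349530 m/s
(b) ΔV₂ = v₂ − v₂ₜ = 163819 m/s ≈ 163.8 km/s
(c) ΔV_total = ΔV₁ + ΔV₂ = 387654 m/s ≈ 387.7 km/s

Final answer:
(a) ΔV₁ = 223.8 km/s
(b) ΔV₂ = 163.8 km/s
(c) ΔV_total = 387.7 km/s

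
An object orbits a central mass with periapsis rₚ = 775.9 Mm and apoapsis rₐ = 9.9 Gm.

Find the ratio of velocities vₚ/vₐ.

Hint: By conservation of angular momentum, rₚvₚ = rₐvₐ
rₚ = 775.9 Mm = 7.759 × 10^8 m
rₐ = 9.9 Gm = 9.9 × 10^9 m
rₚvₚ = rₐvₐ  ⇒  vₚ/vₐ = rₐ/rₚ
vₚ/vₐ = (9.9 × 10^9) / (7.759 × 10^8) = 12.7594

Final answer: vₚ/vₐ = 12.76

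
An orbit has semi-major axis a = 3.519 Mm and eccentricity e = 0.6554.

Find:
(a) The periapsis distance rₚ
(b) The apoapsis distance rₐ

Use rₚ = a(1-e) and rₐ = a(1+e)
a = 3.519 Mm = 3.519 × 10^6 m
e = 0.6554:  1 − e = 0.3446,  1 + e = 1.6554
(a) rₚ = a(1 − e) = 3.519 × 10^6 m × 0.3446 = 1.21265 × 10^6 m ≈ 1.213 Mm
(b) rₐ = a(1 + e) = 3.519 × 10^6 m × 1.6554 = 5.82535 × 10^6 m ≈ 5.825 Mm

Final answer:
(a) rₚ = 1.213 Mm
(b) rₐ = 5.825 Mm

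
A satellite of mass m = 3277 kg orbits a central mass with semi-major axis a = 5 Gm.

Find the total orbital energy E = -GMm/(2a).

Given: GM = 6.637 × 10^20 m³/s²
a = 5 Gm = 5 × 10^9 m
GM = 6.637 × 10^20 m³/s²
2a = 1 × 10^10 m
GMm = 6.637 × 10^20 × 3277 = 2.17494 × 10^24 m³·kg/s²
E = −GMm/(2a) = -2.17494 × 10^14 J ≈ -217.5 TJ

Final answer: -217.5 TJ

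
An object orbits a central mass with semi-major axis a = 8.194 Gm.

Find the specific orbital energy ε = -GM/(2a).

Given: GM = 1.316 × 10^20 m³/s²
a = 8.194 Gm = 8.194 × 10^9 m
GM = 1.316 × 10^20 m³/s²
2a = 1.6388 × 10^10 m
ε = −GM/(2a) = -8.03027 × 10^9 J/kg ≈ -8.03 GJ/kg

Final answer: -8.03 GJ/kg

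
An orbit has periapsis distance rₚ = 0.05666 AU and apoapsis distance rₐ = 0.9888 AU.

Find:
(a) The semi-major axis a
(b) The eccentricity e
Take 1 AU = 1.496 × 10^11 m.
rₚ = 0.05666 AU = 8.47634 × 10^9 m
rₐ = 0.9888 AU = 1.47924 × 10^11 m
(a) a = (rₚ + rₐ)/2 = 7.82004 × 10^10 m ≈ 0.5227 AU
(b) e = (rₐ − rₚ)/(rₐ + rₚ) = (1.39448 × 10^11) / (1.56401 × 10^11) = 0.891608

Final answer:
(a) a = 0.5227 AU
(b) e = 0.8916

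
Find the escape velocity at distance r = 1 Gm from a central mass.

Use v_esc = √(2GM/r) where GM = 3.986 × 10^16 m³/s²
r = 1 Gm = 1 × 10^9 m
GM = 3.986 × 10^16 m³/s²
2GM/r = 2 × (3.986 × 10^16) / (1 × 10^9) = 7.972 × 10^7 m²/s²
v_esc = √(2GM/r) = 8928.61 m/s ≈ 8.929 km/s

Final answer: 8.929 km/s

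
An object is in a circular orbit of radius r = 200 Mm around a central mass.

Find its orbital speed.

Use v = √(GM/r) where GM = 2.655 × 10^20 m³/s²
r = 200 Mm = 2 × 10^8 m
GM = 2.655 × 10^20 m³/s²
GM/r = (2.655 × 10^20) / (2 × 10^8) = 1.3275 × 10^12 m²/s²
v = √(GM/r) = 1.15217 × 10^6 m/s ≈ 1152 km/s

Final answer: 1152 km/s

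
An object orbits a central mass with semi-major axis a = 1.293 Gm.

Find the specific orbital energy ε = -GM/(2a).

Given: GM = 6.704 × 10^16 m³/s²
a = 1.293 Gm = 1.293 × 10^9 m
GM = 6.704 × 10^16 m³/s²
2a = 2.586 × 10^9 m
ε = −GM/(2a) = -2.59242 × 10^7 J/kg ≈ -25.92 MJ/kg

Final answer: -25.92 MJ/kg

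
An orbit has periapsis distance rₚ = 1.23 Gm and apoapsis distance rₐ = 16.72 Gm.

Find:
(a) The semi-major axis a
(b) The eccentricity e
rₚ = 1.23 Gm = 1.23 × 10^9 m
rₐ = 16.72 Gm = 1.672 × 10^10 m
(a) a = (rₚ + rₐ)/2 = 8.975 × 10^9 m ≈ 8.975 Gm
(b) e = (rₐ − rₚ)/(rₐ + rₚ) = (1.549 × 10^10) / (1.795 × 10^10) = 0.862953

Final answer:
(a) a = 8.975 Gm
(b) e = 0.863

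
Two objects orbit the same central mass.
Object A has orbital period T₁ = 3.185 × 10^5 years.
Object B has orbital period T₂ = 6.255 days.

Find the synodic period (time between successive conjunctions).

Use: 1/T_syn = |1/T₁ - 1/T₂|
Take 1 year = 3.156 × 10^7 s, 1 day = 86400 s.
T₁ = 3.185 × 10^5 years = 1.00519 × 10^13 s
T₂ = 6.255 days = 540432 s
1/T₁ = 9.94841 × 10^-14 s⁻¹
1/T₂ = 1.85037 × 10^-6 s⁻¹
|1/T₁ − 1/T₂| = 1.85037 × 10^-6 s⁻¹
T_syn = 1 / |1/T₁ − 1/T₂| = 540432 s ≈ 6.255 days

Final answer: T_syn = 6.255 days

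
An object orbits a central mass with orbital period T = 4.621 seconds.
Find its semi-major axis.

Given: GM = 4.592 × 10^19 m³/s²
T = 4.621 seconds
GM = 4.592 × 10^19 m³/s²
Kepler's third law: a³ = GM T² / (4π²)
T² = 21.3536 s²
a³ = (4.592 × 10^19) × 21.3536 / (4π²) = 2.48379 × 10^19 m³
a = (a³)^(1/3) = 2.91768 × 10^6 m ≈ 2.918 × 10^6 m

Final answer: 2.918 × 10^6 m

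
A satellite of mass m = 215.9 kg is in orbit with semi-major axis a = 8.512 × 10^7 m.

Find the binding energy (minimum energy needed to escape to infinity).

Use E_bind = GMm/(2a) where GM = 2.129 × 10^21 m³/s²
a = 8.512 × 10^7 m
GM = 2.129 × 10^21 m³/s²
m = 215.9 kg
GMm = 2.129 × 10^21 × 215.9 = 4.59651 × 10^23 m³·kg/s²
2a = 1.7024 × 10^8 m
E_bind = GMm/(2a) = 2.70002 × 10^15 J ≈ 2.7 PJ

Final answer: 2.7 PJ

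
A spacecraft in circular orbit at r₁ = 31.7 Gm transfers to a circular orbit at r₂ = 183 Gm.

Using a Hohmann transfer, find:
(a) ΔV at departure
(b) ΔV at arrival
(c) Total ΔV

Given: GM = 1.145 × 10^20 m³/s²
r₁ = 31.7 Gm = 3.17 × 10^10 m
r₂ = 183 Gm = 1.83 × 10^11 m
GM = 1.145 × 10^20 m³/s²
Transfer ellipse: a_t = (r₁ + r₂)/2 = 1.0735 × 10^11 m
Circular speed at r₁: v₁ = √(GM/r₁) = 60099.8 m/s
Transfer speed at r₁ (periapsis): v₁ₜ = √(GM(2/r₁ − 1/a_t)) = 78468.9 m/s
(a) ΔV₁ = v₁ₜ − v₁ = 18369.1 m/s ≈ 18.37 km/s
Circular speed at r₂: v₂ = √(GM/r₂) = 25013.7 m/s
Transfer speed at r₂ (apoapsis): v₂ₜ = √(GM(2/r₂ − 1/a_t)) = 13592.7 m/s
(b) ΔV₂ = v₂ − v₂ₜ = 11421 m/s ≈ 11.42 km/s
(c) ΔV_total = ΔV₁ + ΔV₂ = 29790.1 m/s ≈ 29.79 km/s

Final answer:
(a) ΔV₁ = 18.37 km/s
(b) ΔV₂ = 11.42 km/s
(c) ΔV_total = 29.79 km/s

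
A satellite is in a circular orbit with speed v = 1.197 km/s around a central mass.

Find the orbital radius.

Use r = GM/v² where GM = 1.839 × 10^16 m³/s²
v = 1.197 km/s = 1197 m/s
GM = 1.839 × 10^16 m³/s²
v² = 1.43281 × 10^6 m²/s²
r = GM/v² = (1.839 × 10^16) / (1.43281 × 10^6) = 1.28349 × 10^10 m ≈ 12.83 Gm

Final answer: 12.83 Gm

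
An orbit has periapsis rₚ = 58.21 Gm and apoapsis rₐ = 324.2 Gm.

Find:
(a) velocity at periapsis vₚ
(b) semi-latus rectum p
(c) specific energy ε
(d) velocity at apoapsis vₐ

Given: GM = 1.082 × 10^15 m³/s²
rₚ = 58.21 Gm = 5.821 × 10^10 m
rₐ = 324.2 Gm = 3.242 × 10^11 m
GM = 1.082 × 10^15 m³/s²
a = (rₚ + rₐ)/2 = 1.91205 × 10^11 m
e = (rₐ − rₚ)/(rₐ + rₚ) = (2.6599 × 10^11) / (3.8241 × 10^11) = 0.695562
(a) vₚ² = GM (2/rₚ − 1/a) = 1.082 × 10^15 × (3.43584 × 10^-11 − 5.22999 × 10^-12) = 31516.9 m²/s²;  vₚ = 177.53 m/s ≈ 177.5 m/s
(b) 1 − e² = 0.516193;  p = a(1 − e²) = 1.91205 × 10^11 × 0.516193 = 9.86987 × 10^10 m ≈ 98.7 Gm
(c) 2a = 3.8241 × 10^11 m;  ε = −GM/(2a) = -2829.42 J/kg ≈ -2.829 kJ/kg
(d) vₐ² = GM (2/rₐ − 1/a) = 1.082 × 10^15 × (6.16903 × 10^-12 − 5.22999 × 10^-12) = 1016.04 m²/s²;  vₐ = 31.8754 m/s ≈ 31.88 m/s

Final answer:
(a) velocity at periapsis vₚ = 177.5 m/s
(b) semi-latus rectum p = 98.7 Gm
(c) specific energy ε = -2.829 kJ/kg
(d) velocity at apoapsis vₐ = 31.88 m/s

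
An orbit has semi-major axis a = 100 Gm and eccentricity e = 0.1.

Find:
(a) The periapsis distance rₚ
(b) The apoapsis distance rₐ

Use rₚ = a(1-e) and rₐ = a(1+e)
a = 100 Gm = 1 × 10^11 m
e = 0.1:  1 − e = 0.9,  1 + e = 1.1
(a) rₚ = a(1 − e) = 1 × 10^11 m × 0.9 = 9 × 10^10 m ≈ 90 Gm
(b) rₐ = a(1 + e) = 1 × 10^11 m × 1.1 = 1.1 × 10^11 m ≈ 110 Gm

Final answer:
(a) rₚ = 90 Gm
(b) rₐ = 110 Gm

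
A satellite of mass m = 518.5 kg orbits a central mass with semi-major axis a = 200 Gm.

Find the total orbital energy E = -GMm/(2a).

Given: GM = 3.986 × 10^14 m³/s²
a = 200 Gm = 2 × 10^11 m
GM = 3.986 × 10^14 m³/s²
2a = 4 × 10^11 m
GMm = 3.986 × 10^14 × 518.5 = 2.06674 × 10^17 m³·kg/s²
E = −GMm/(2a) = -516685 J ≈ -516.7 kJ

Final answer: -516.7 kJ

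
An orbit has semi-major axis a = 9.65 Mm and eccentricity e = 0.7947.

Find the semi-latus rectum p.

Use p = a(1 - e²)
a = 9.65 Mm = 9.65 × 10^6 m
e = 0.7947,  e² = 0.631548,  1 − e² = 0.368452
p = a(1 − e²) = 9.65 × 10^6 m × 0.368452 = 3.55556 × 10^6 m ≈ 3.556 Mm

Final answer: p = 3.556 Mm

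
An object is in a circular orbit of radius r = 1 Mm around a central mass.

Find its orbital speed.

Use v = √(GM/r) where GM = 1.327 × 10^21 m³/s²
r = 1 Mm = 1 × 10^6 m
GM = 1.327 × 10^21 m³/s²
GM/r = (1.327 × 10^21) / (1 × 10^6) = 1.327 × 10^15 m²/s²
v = √(GM/r) = 3.6428 × 10^7 m/s ≈ 3.643 × 10^4 km/s

Final answer: 3.643 × 10^4 km/s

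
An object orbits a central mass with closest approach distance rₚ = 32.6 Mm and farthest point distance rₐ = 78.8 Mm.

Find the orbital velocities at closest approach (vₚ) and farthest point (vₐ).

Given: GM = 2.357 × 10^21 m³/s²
rₚ = 32.6 Mm = 3.26 × 10^7 m
rₐ = 78.8 Mm = 7.88 × 10^7 m
GM = 2.357 × 10^21 m³/s²
a = (rₚ + rₐ)/2 = 5.57 × 10^7 m
Vis-viva: v² = GM (2/r − 1/a)
vₚ² = 2.357 × 10^21 × (6.13497 × 10^-8 − 1.79533 × 10^-8) = 1.02285 × 10^14 m²/s²
vₚ = 1.01136 × 10^7 m/s ≈ 1.011 × 10^4 km/s
vₐ² = 2.357 × 10^21 × (2.53807 × 10^-8 − 1.79533 × 10^-8) = 1.75064 × 10^13 m²/s²
vₐ = 4.18406 × 10^6 m/s ≈ 4184 km/s

Final answer: vₚ = 1.011 × 10^4 km/s, vₐ = 4184 km/s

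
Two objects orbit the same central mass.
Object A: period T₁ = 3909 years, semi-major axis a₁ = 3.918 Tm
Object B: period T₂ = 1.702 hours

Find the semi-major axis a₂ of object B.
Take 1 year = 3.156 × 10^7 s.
T₁ = 3909 years = 1.23368 × 10^11 s
T₂ = 1.702 hours = 6127.2 s
a₁ = 3.918 Tm = 3.918 × 10^12 m
Kepler's third law: (T₂/T₁)² = (a₂/a₁)³  ⇒  a₂ = a₁ (T₂/T₁)^(2/3)
T₂/T₁ = 4.9666 × 10^-8
(T₂/T₁)^(2/3) = 1.35116 × 10^-5
a₂ = 3.918 × 10^12 m × 1.35116 × 10^-5 = 5.29384 × 10^7 m ≈ 52.94 Mm

Final answer: a₂ = 52.94 Mm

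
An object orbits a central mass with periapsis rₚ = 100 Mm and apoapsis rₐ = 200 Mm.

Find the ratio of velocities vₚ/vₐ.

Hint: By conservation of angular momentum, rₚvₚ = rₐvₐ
rₚ = 100 Mm = 1 × 10^8 m
rₐ = 200 Mm = 2 × 10^8 m
rₚvₚ = rₐvₐ  ⇒  vₚ/vₐ = rₐ/rₚ
vₚ/vₐ = (2 × 10^8) / (1 × 10^8) = 2

Final answer: vₚ/vₐ = 2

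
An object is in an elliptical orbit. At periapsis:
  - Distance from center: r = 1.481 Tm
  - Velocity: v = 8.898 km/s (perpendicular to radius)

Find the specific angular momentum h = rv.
r = 1.481 Tm = 1.481 × 10^12 m
v = 8.898 km/s = 8898 m/s
h = rv = 1.481 × 10^12 × 8898 = 1.31779 × 10^16 m²/s ≈ 1.318 × 10^16 m²/s

Final answer: h = 1.318 × 10^16 m²/s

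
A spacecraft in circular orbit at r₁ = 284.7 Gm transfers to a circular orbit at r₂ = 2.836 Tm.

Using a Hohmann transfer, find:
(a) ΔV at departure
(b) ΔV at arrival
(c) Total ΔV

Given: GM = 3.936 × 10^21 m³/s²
r₁ = 284.7 Gm = 2.847 × 10^11 m
r₂ = 2.836 Tm = 2.836 × 10^12 m
GM = 3.936 × 10^21 m³/s²
Transfer ellipse: a_t = (r₁ + r₂)/2 = 1.56035 × 10^12 m
Circular speed at r₁: v₁ = √(GM/r₁) = 117580 m/s
Transfer speed at r₁ (periapsis): v₁ₜ = √(GM(2/r₁ − 1/a_t)) = 158517 m/s
(a) ΔV₁ = v₁ₜ − v₁ = 40936.9 m/s ≈ 40.94 km/s
Circular speed at r₂: v₂ = √(GM/r₂) = 37254.1 m/s
Transfer speed at r₂ (apoapsis): v₂ₜ = √(GM(2/r₂ − 1/a_t)) = 15913.2 m/s
(b) ΔV₂ = v₂ − v₂ₜ = 21340.9 m/s ≈ 21.34 km/s
(c) ΔV_total = ΔV₁ + ΔV₂ = 62277.9 m/s ≈ 62.28 km/s

Final answer:
(a) ΔV₁ = 40.94 km/s
(b) ΔV₂ = 21.34 km/s
(c) ΔV_total = 62.28 km/s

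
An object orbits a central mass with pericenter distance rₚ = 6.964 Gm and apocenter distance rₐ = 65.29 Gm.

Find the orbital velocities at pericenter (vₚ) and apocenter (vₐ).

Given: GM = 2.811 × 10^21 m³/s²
rₚ = 6.964 Gm = 6.964 × 10^9 m
rₐ = 65.29 Gm = 6.529 × 10^10 m
GM = 2.811 × 10^21 m³/s²
a = (rₚ + rₐ)/2 = 3.6127 × 10^10 m
Vis-viva: v² = GM (2/r − 1/a)
vₚ² = 2.811 × 10^21 × (2.87191 × 10^-10 − 2.76801 × 10^-11) = 7.29486 × 10^11 m²/s²
vₚ = 854099 m/s ≈ 854.1 km/s
vₐ² = 2.811 × 10^21 × (3.06326 × 10^-11 − 2.76801 × 10^-11) = 8.29929 × 10^9 m²/s²
vₐ = 91100.4 m/s ≈ 91.1 km/s

Final answer: vₚ = 854.1 km/s, vₐ = 91.1 km/s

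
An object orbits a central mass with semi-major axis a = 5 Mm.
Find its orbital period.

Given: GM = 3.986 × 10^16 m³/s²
a = 5 Mm = 5 × 10^6 m
GM = 3.986 × 10^16 m³/s²
a³ = 1.25 × 10^20 m³
T = 2π √(a³/GM) = 2π √((1.25 × 10^20) / (3.986 × 10^16)) = 2π × 55.9998 s
T = 351.857 s ≈ 5.864 minutes

Final answer: 5.864 minutes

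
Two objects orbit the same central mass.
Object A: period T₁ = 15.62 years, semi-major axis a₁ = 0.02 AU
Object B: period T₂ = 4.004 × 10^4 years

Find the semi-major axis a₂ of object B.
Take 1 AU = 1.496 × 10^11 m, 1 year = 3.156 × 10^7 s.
T₁ = 15.62 years = 4.92967 × 10^8 s
T₂ = 4.004 × 10^4 years = 1.26366 × 10^12 s
a₁ = 0.02 AU = 2.992 × 10^9 m
Kepler's third law: (T₂/T₁)² = (a₂/a₁)³  ⇒  a₂ = a₁ (T₂/T₁)^(2/3)
T₂/T₁ = 2563.38
(T₂/T₁)^(2/3) = 187.302
a₂ = 2.992 × 10^9 m × 187.302 = 5.60407 × 10^11 m ≈ 3.746 AU

Final answer: a₂ = 3.746 AU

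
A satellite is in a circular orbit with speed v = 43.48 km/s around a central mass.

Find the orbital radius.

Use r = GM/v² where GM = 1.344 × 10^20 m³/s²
v = 43.48 km/s = 43480 m/s
GM = 1.344 × 10^20 m³/s²
v² = 1.89051 × 10^9 m²/s²
r = GM/v² = (1.344 × 10^20) / (1.89051 × 10^9) = 7.10919 × 10^10 m ≈ 71.09 Gm

Final answer: 71.09 Gm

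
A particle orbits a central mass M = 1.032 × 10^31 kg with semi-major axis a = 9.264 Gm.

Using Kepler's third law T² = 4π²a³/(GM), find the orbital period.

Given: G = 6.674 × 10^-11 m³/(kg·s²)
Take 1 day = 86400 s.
M = 1.032 × 10^31 kg
GM = G × M = 6.674 × 10^-11 × 1.032 × 10^31 = 6.88757 × 10^20 m³/s²
a = 9.264 Gm = 9.264 × 10^9 m
a³ = 7.95052 × 10^29 m³
T = 2π √(a³/GM) = 2π √((7.95052 × 10^29) / (6.88757 × 10^20)) = 2π × 33975.4 s
T = 213474 s ≈ 2.471 days

Final answer: 2.471 days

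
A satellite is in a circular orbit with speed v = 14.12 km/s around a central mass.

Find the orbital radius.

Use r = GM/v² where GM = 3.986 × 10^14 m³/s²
v = 14.12 km/s = 14120 m/s
GM = 3.986 × 10^14 m³/s²
v² = 1.99374 × 10^8 m²/s²
r = GM/v² = (3.986 × 10^14) / (1.99374 × 10^8) = 1.99925 × 10^6 m ≈ 1.999 Mm

Final answer: 1.999 Mm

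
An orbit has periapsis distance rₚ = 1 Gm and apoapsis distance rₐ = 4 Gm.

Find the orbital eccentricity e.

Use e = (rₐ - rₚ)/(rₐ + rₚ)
rₚ = 1 Gm = 1 × 10^9 m
rₐ = 4 Gm = 4 × 10^9 m
rₐ − rₚ = 3 × 10^9 m
rₐ + rₚ = 5 × 10^9 m
e = (rₐ − rₚ)/(rₐ + rₚ) = 0.6

Final answer: e = 0.6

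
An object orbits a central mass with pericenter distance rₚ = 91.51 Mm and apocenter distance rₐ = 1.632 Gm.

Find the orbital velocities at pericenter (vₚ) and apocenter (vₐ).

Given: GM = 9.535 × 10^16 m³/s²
rₚ = 91.51 Mm = 9.151 × 10^7 m
rₐ = 1.632 Gm = 1.632 × 10^9 m
GM = 9.535 × 10^16 m³/s²
a = (rₚ + rₐ)/2 = 8.61755 × 10^8 m
Vis-viva: v² = GM (2/r − 1/a)
vₚ² = 9.535 × 10^16 × (2.18555 × 10^-8 − 1.16042 × 10^-9) = 1.97328 × 10^9 m²/s²
vₚ = 44421.6 m/s ≈ 44.42 km/s
vₐ² = 9.535 × 10^16 × (1.22549 × 10^-9 − 1.16042 × 10^-9) = 6.20419 × 10^6 m²/s²
vₐ = 2490.82 m/s ≈ 2.491 km/s

Final answer: vₚ = 44.42 km/s, vₐ = 2.491 km/s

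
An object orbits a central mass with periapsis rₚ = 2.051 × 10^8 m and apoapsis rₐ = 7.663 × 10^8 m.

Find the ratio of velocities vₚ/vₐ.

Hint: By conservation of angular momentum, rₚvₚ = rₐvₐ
rₚ = 2.051 × 10^8 m
rₐ = 7.663 × 10^8 m
rₚvₚ = rₐvₐ  ⇒  vₚ/vₐ = rₐ/rₚ
vₚ/vₐ = (7.663 × 10^8) / (2.051 × 10^8) = 3.73623

Final answer: vₚ/vₐ = 3.736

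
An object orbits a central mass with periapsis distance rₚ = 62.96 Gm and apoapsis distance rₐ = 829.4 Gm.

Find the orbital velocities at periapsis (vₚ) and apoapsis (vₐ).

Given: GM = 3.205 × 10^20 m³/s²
rₚ = 62.96 Gm = 6.296 × 10^10 m
rₐ = 829.4 Gm = 8.294 × 10^11 m
GM = 3.205 × 10^20 m³/s²
a = (rₚ + rₐ)/2 = 4.4618 × 10^11 m
Vis-viva: v² = GM (2/r − 1/a)
vₚ² = 3.205 × 10^20 × (3.17662 × 10^-11 − 2.24125 × 10^-12) = 9.46275 × 10^9 m²/s²
vₚ = 97276.7 m/s ≈ 97.28 km/s
vₐ² = 3.205 × 10^20 × (2.41138 × 10^-12 − 2.24125 × 10^-12) = 5.45279 × 10^7 m²/s²
vₐ = 7384.3 m/s ≈ 7.384 km/s

Final answer: vₚ = 97.28 km/s, vₐ = 7.384 km/s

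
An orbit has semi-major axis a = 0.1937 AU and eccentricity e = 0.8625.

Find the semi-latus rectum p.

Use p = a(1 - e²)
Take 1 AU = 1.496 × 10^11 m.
a = 0.1937 AU = 2.89775 × 10^10 m
e = 0.8625,  e² = 0.743906,  1 − e² = 0.256094
p = a(1 − e²) = 2.89775 × 10^10 m × 0.256094 = 7.42096 × 10^9 m ≈ 0.04961 AU

Final answer: p = 0.04961 AU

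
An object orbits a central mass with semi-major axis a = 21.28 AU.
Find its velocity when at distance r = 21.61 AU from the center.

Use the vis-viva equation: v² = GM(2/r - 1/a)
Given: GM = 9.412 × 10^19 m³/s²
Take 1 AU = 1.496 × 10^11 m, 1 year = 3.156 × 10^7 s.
a = 21.28 AU = 3.18349 × 10^12 m
r = 21.61 AU = 3.23286 × 10^12 m
GM = 9.412 × 10^19 m³/s²
2/r − 1/a = 6.18648 × 10^-13 − 3.14121 × 10^-13 = 3.04527 × 10^-13 m⁻¹
v² = GM (2/r − 1/a) = 2.86621 × 10^7 m²/s²
v = 5353.7 m/s ≈ 1.129 AU/year

Final answer: 1.129 AU/year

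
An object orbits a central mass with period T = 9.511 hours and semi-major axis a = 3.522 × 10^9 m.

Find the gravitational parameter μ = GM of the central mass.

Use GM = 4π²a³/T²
T = 9.511 hours = 34239.6 s
a = 3.522 × 10^9 m
a³ = 4.36886 × 10^28 m³
T² = 1.17235 × 10^9 s²
GM = 4π² × (4.36886 × 10^28) / (1.17235 × 10^9) = 1.4712 × 10^21 m³/s²
GM ≈ 1.471 × 10^21 m³/s²

Final answer: GM = 1.471 × 10^21 m³/s²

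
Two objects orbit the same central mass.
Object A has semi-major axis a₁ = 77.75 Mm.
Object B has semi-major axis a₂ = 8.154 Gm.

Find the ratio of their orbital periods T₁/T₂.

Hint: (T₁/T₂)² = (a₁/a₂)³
a₁ = 77.75 Mm = 7.775 × 10^7 m
a₂ = 8.154 Gm = 8.154 × 10^9 m
a₁/a₂ = 0.0095352
T₁/T₂ = (a₁/a₂)^(3/2) = (0.0095352)^1.5 = 0.000931096

Final answer: T₁/T₂ = 0.0009311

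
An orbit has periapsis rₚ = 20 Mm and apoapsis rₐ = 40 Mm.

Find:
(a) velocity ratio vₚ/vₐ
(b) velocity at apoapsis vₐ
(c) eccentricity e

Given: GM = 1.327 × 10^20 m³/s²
rₚ = 20 Mm = 2 × 10^7 m
rₐ = 40 Mm = 4 × 10^7 m
GM = 1.327 × 10^20 m³/s²
a = (rₚ + rₐ)/2 = 3 × 10^7 m
e = (rₐ − rₚ)/(rₐ + rₚ) = (2 × 10^7) / (6 × 10^7) = 0.333333
(a) vₚ/vₐ = rₐ/rₚ (angular momentum) = (4 × 10^7) / (2 × 10^7) = 2 ≈ 2
(b) vₐ² = GM (2/rₐ − 1/a) = 1.327 × 10^20 × (5 × 10^-8 − 3.33333 × 10^-8) = 2.21167 × 10^12 m²/s²;  vₐ = 1.48717 × 10^6 m/s ≈ 1487 km/s
(c) e = 0.333333 ≈ 0.3333

Final answer:
(a) velocity ratio vₚ/vₐ = 2
(b) velocity at apoapsis vₐ = 1487 km/s
(c) eccentricity e = 0.3333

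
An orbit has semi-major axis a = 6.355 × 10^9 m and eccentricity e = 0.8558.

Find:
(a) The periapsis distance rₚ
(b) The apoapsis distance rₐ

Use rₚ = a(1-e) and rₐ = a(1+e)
a = 6.355 × 10^9 m
e = 0.8558:  1 − e = 0.1442,  1 + e = 1.8558
(a) rₚ = a(1 − e) = 6.355 × 10^9 m × 0.1442 = 9.16391 × 10^8 m ≈ 9.164 × 10^8 m
(b) rₐ = a(1 + e) = 6.355 × 10^9 m × 1.8558 = 1.17936 × 10^10 m ≈ 1.179 × 10^10 m

Final answer:
(a) rₚ = 9.164 × 10^8 m
(b) rₐ = 1.179 × 10^10 m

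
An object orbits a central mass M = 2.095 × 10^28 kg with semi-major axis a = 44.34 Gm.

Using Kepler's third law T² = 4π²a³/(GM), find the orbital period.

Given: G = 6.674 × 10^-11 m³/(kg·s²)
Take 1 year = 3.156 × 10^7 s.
M = 2.095 × 10^28 kg
GM = G × M = 6.674 × 10^-11 × 2.095 × 10^28 = 1.3982 × 10^18 m³/s²
a = 44.34 Gm = 4.434 × 10^10 m
a³ = 8.7174 × 10^31 m³
T = 2π √(a³/GM) = 2π √((8.7174 × 10^31) / (1.3982 × 10^18)) = 2π × 7.89602 × 10^6 s
T = 4.96122 × 10^7 s ≈ 1.572 years

Final answer: 1.572 years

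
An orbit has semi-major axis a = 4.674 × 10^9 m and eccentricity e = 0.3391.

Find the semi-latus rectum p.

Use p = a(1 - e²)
a = 4.674 × 10^9 m
e = 0.3391,  e² = 0.114989,  1 − e² = 0.885011
p = a(1 − e²) = 4.674 × 10^9 m × 0.885011 = 4.13654 × 10^9 m ≈ 4.137 × 10^9 m

Final answer: p = 4.137 × 10^9 m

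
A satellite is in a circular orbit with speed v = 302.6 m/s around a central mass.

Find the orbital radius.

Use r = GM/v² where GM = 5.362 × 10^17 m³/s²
v = 302.6 m/s
GM = 5.362 × 10^17 m³/s²
v² = 91566.8 m²/s²
r = GM/v² = (5.362 × 10^17) / 91566.8 = 5.85584 × 10^12 m ≈ 5.856 Tm

Final answer: 5.856 Tm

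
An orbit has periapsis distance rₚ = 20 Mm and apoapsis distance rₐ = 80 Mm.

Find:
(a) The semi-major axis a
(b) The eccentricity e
rₚ = 20 Mm = 2 × 10^7 m
rₐ = 80 Mm = 8 × 10^7 m
(a) a = (rₚ + rₐ)/2 = 5 × 10^7 m ≈ 50 Mm
(b) e = (rₐ − rₚ)/(rₐ + rₚ) = (6 × 10^7) / (1 × 10^8) = 0.6

Final answer:
(a) a = 50 Mm
(b) e = 0.6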